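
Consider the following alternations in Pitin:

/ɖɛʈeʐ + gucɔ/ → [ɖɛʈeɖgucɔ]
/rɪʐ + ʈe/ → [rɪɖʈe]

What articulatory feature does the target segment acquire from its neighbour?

Comparing underlying and surface forms, /ʐ/ → [ɖ] is the alternation; the neighbouring /g/ is constant.
The change fricative → stop matches the manner of the following /g/, identifying this as manner assimilation.
The other alternating form patterns the same way: /ʐ/ → [ɖ] before /ʈ/ (fricative → stop, matching a stop) — only manner changes, and always toward the following segment.

manner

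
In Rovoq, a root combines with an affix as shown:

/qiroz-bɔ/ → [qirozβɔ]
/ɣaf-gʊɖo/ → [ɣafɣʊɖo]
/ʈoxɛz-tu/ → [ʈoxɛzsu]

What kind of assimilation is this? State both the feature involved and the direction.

progressive manner assimilation

The segment that alternates is /b/, which surfaces as [β] when adjacent to /z/.
The change stop → fricative matches the manner of the preceding /z/, identifying this as manner assimilation.
Place and voice are unchanged, so the assimilation is partial, not total.
The same holds elsewhere in the data: /g/ → [ɣ] after /f/ (stop → fricative, matching a fricative); /t/ → [s] after /z/ (stop → fricative, matching a fricative) — only manner changes, and always toward the preceding segment.
The trigger is the preceding segment, so the direction is progressive (perseverative).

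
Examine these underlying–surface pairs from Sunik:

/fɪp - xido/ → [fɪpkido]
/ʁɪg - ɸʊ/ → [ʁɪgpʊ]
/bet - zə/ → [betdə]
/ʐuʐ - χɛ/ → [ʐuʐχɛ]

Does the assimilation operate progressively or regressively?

Comparing underlying and surface forms, /x/ → [k] is the alternation; the neighbouring /p/ is constant.
/x/ is a fricative while /p/ is a stop; the output [k] is a stop, matching the trigger — so the feature that spreads is manner.
The same holds elsewhere in the data: /ɸ/ → [p] after /g/ (fricative → stop, matching a stop); /z/ → [d] after /t/ (fricative → stop, matching a stop) — only manner changes, and always toward the preceding segment.
Nothing changes in [ʐuʐχɛ]: there the adjacent consonants already agree in manner (/χ/ and /ʐ/ are both fricatives), so this form is consistent with the same rule.
Since the segment that changes follows the conditioning segment, the assimilation is progressive.

progressive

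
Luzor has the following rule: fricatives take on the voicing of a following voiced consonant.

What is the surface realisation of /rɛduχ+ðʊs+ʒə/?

/χ/ is a voiceless uvular fricative. The following trigger /ð/ is voiced, so /χ/ must become voiced as well.
The voiced uvular fricative is [ʁ], so /χ/ → [ʁ].
At the second juncture, /s/ likewise becomes [z] adjacent to /ʒ/.

[rɛduʁðʊzʒə]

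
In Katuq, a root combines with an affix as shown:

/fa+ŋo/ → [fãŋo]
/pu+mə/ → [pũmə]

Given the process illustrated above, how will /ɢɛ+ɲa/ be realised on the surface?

[ɢɛ̃ɲa]

The data show regressive nasality assimilation (vowel nasalisation): /a/ → [ã] before /ŋ/; /u/ → [ũ] before /m/ — a vowel is nasalised by an immediately following nasal consonant.
The vowel /ɛ/ is adjacent to the following nasal /ɲ/, so it acquires [+nasal] and surfaces as [ɛ̃].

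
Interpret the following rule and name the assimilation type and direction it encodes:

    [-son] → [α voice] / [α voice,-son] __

progressive voicing assimilation

The rule copies [voice] from the environment onto the target, so the assimilating feature is voicing.
The conditioning segment sits to the left of the focus bar, meaning the trigger precedes the segment that changes — progressive assimilation.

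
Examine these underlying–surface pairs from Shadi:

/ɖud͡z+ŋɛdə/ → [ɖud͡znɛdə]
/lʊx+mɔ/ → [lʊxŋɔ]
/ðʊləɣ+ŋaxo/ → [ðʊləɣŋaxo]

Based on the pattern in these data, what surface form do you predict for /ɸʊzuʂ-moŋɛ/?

The data show progressive place assimilation: /ŋ/ → [n] after /d͡z/; /m/ → [ŋ] after /x/. In each pair only place changes, matching the preceding consonant, while manner and voice stay constant.
No alternation appears in [ðʊləɣŋaxo]: there the adjacent consonants already agree in place (/ŋ/ and /ɣ/ are both velar), so this form is consistent with the same rule.
/m/ is a voiced bilabial nasal. The preceding trigger /ʂ/ is retroflex, so /m/ must become retroflex as well.
The voiced retroflex nasal is [ɳ], so /m/ → [ɳ].

[ɸʊzuʂɳoŋɛ]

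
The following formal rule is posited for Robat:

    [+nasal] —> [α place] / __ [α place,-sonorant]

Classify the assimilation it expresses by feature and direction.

The shared variable α links the value of the place features (abbreviated [place]) on the target to the same value on the neighbouring segment, so place is the feature that assimilates.
Since the environment is written after the underscore, the trigger follows the target; the direction is regressive.

regressive place assimilation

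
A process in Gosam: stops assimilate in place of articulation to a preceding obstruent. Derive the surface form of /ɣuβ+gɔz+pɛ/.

/g/ is a voiced velar stop. The preceding trigger /β/ is bilabial, so /g/ must become bilabial as well.
The voiced bilabial stop is [b], so /g/ → [b].
The same rule applies at the second boundary: /p/ → [t] next to /z/.

[ɣuβbɔztɛ]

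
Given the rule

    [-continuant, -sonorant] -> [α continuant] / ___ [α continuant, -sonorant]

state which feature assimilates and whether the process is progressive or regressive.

The rule copies [continuant] (continuancy) from the environment onto the target stops; since [±continuant] encodes the stop/fricative manner contrast, the assimilating dimension is manner.
The conditioning segment sits to the right of the focus bar, meaning the trigger follows the segment that changes — regressive assimilation.

regressive manner assimilation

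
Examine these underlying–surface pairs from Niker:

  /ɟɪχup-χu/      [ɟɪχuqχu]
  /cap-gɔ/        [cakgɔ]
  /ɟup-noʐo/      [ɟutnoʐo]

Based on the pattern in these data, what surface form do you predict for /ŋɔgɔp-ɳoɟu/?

[ŋɔgɔʈɳoɟu]

The data show regressive place assimilation: /p/ → [q] before /χ/; /p/ → [k] before /g/; /p/ → [t] before /n/. In each pair only place changes, matching the following consonant, while manner and voice stay constant.
/p/ is a voiceless bilabial stop. The following trigger /ɳ/ is retroflex, so /p/ must become retroflex as well.
A voiceless retroflex stop is [ʈ], so the surface segment is [ʈ].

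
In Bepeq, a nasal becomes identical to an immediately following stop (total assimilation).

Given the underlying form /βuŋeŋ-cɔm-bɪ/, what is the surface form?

[βuŋeccɔbbɪ]

/ŋ/ is the segment targeted by the rule; it sits immediately before /c/, so it assimilates completely and surfaces as [c].
At the second juncture, /m/ likewise becomes [b] adjacent to /b/.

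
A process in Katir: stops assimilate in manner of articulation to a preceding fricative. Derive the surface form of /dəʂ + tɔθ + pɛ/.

[dəʂsɔθɸɛ]

/t/ is a voiceless alveolar stop. The preceding trigger /ʂ/ is a fricative, so /t/ must become a fricative as well.
A voiceless alveolar fricative is [s], so the surface segment is [s].
The same rule applies at the second boundary: /p/ → [ɸ] next to /θ/.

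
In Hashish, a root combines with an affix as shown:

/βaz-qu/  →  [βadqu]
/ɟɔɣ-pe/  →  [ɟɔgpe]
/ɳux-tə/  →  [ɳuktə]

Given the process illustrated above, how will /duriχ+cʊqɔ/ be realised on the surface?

The data show regressive manner assimilation: /z/ → [d] before /q/; /ɣ/ → [g] before /p/; /x/ → [k] before /t/. In each pair only manner changes, matching the following consonant, while place and voice stay constant.
The rule targets /χ/ (voiceless uvular fricative), which sits before the trigger /c/ (stop).
The voiceless uvular stop is [q], so /χ/ → [q].

[duriqcʊqɔ]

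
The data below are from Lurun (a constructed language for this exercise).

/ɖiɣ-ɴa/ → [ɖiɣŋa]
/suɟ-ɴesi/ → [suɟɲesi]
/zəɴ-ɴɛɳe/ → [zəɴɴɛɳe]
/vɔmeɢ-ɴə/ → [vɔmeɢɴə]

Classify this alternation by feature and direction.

progressive place assimilation

Comparing underlying and surface forms, /ɴ/ → [ŋ] is the alternation; the neighbouring /ɣ/ is constant.
/ɴ/ is uvular while /ɣ/ is velar; the output [ŋ] is velar, matching the trigger — so the feature that spreads is place.
Manner and voice are unchanged, so the assimilation is partial, not total.
Checking the remaining alternation: /ɴ/ → [ɲ] after /ɟ/ (uvular → palatal, matching palatal) — only place changes, and always toward the preceding segment.
Nothing changes in [zəɴɴɛɳe], [vɔmeɢɴə]: there the adjacent consonants already agree in place (/ɴ/ and /ɴ/ are both uvular; /ɴ/ and /ɢ/ are both uvular), so these forms are consistent with the same rule.
The trigger is the preceding segment, so the direction is progressive (perseverative).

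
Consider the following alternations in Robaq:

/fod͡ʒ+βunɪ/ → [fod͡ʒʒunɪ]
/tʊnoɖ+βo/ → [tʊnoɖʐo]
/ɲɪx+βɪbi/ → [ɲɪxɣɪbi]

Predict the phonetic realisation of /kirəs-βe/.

The data show progressive place assimilation: /β/ → [ʒ] after /d͡ʒ/; /β/ → [ʐ] after /ɖ/; /β/ → [ɣ] after /x/. In each pair only place changes, matching the preceding consonant, while manner and voice stay constant.
/β/ is a voiced bilabial fricative. The preceding trigger /s/ is alveolar, so /β/ must become alveolar as well.
The voiced alveolar fricative is [z], so /β/ → [z].

[kirəsze]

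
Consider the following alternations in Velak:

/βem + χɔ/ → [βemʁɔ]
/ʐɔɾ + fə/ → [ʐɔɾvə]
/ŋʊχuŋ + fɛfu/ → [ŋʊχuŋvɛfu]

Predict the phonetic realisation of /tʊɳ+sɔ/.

[tʊɳzɔ]

The data show progressive voicing assimilation: /χ/ → [ʁ] after /m/; /f/ → [v] after /ɾ/; /f/ → [v] after /ŋ/. In each pair only voicing changes, matching the preceding consonant, while place and manner stay constant.
/s/ is a voiceless alveolar fricative. The preceding trigger /ɳ/ is voiced, so /s/ must become voiced as well.
The voiced alveolar fricative is [z], so /s/ → [z].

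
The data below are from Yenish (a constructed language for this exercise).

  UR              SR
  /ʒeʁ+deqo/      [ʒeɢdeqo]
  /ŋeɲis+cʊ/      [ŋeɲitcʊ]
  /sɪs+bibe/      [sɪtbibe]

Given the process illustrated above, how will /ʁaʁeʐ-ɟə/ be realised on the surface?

[ʁaʁeɖɟə]

The data show regressive manner assimilation: /ʁ/ → [ɢ] before /d/; /s/ → [t] before /c/; /s/ → [t] before /b/. In each pair only manner changes, matching the following consonant, while place and voice stay constant.
/ʐ/ is a voiced retroflex fricative. The following trigger /ɟ/ is a stop, so /ʐ/ must become a stop as well.
The voiced retroflex stop is [ɖ], so /ʐ/ → [ɖ].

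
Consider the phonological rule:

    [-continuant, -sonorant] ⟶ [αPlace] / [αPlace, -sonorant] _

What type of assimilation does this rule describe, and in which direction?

The shared variable α links the value of the place features (abbreviated [Place]) on the target to the same value on the neighbouring segment, so place is the feature that assimilates.
The conditioning segment sits to the left of the focus bar, meaning the trigger precedes the segment that changes — progressive assimilation.

progressive place assimilation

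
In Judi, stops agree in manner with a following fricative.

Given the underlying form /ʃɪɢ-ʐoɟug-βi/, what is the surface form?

[ʃɪʁʐoɟuɣβi]

/ɢ/ is a voiced uvular stop. The following trigger /ʐ/ is a fricative, so /ɢ/ must become a fricative as well.
The voiced uvular fricative is [ʁ], so /ɢ/ → [ʁ].
At the second juncture, /g/ likewise becomes [ɣ] adjacent to /β/.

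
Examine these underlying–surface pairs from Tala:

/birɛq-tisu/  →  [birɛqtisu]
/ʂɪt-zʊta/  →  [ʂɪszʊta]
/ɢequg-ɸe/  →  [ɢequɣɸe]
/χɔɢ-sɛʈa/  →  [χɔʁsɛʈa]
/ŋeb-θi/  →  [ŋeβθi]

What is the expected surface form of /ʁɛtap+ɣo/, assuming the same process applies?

[ʁɛtaɸɣo]

The data show regressive manner assimilation: /t/ → [s] before /z/; /g/ → [ɣ] before /ɸ/; /ɢ/ → [ʁ] before /s/; /b/ → [β] before /θ/. In each pair only manner changes, matching the following consonant, while place and voice stay constant.
Nothing changes in [birɛqtisu]: there the adjacent consonants already agree in manner (/q/ and /t/ are both stops), so this form is consistent with the same rule.
/p/ is a voiceless bilabial stop. The following trigger /ɣ/ is a fricative, so /p/ must become a fricative as well.
A voiceless bilabial fricative is [ɸ], so the surface segment is [ɸ].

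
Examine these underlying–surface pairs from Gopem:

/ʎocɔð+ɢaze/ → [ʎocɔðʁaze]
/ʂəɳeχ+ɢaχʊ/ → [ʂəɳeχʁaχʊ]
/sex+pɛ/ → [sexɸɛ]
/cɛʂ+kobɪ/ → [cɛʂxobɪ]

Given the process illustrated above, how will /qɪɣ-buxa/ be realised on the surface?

[qɪɣβuxa]

The data show progressive manner assimilation: /ɢ/ → [ʁ] after /ð/; /ɢ/ → [ʁ] after /χ/; /p/ → [ɸ] after /x/; /k/ → [x] after /ʂ/. In each pair only manner changes, matching the preceding consonant, while place and voice stay constant.
/b/ is a voiced bilabial stop. The preceding trigger /ɣ/ is a fricative, so /b/ must become a fricative as well.
A voiced bilabial fricative is [β], so the surface segment is [β].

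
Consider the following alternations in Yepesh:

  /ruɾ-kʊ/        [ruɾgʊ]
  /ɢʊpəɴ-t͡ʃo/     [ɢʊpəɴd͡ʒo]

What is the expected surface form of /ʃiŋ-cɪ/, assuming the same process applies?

The data show progressive voicing assimilation: /k/ → [g] after /ɾ/; /t͡ʃ/ → [d͡ʒ] after /ɴ/. In each pair only voicing changes, matching the preceding consonant, while place and manner stay constant.
/c/ is a voiceless palatal stop. The preceding trigger /ŋ/ is voiced, so /c/ must become voiced as well.
A voiced palatal stop is [ɟ], so the surface segment is [ɟ].

[ʃiŋɟɪ]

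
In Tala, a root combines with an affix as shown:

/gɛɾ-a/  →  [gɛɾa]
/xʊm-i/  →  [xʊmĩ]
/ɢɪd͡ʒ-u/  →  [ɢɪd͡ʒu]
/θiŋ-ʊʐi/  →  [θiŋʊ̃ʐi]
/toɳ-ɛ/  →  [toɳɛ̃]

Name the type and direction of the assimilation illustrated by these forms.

The vowel /i/ surfaces as nasalised [ĩ] next to the preceding nasal /m/ — it has acquired the [+nasal] feature of its neighbour.
The other forms show the same pattern: /ʊ/ → [ʊ̃] after /ŋ/; /ɛ/ → [ɛ̃] after /ɳ/ — each time a vowel is nasalised next to a preceding nasal.
No change occurs in [gɛɾa], [ɢɪd͡ʒu] because the vowel at the boundary is adjacent to an oral consonant, not a nasal (/a/ next to /ɾ/; /u/ next to /d͡ʒ/).
Because the conditioning nasal is to the left of the vowel that changes, the process is progressive (perseverative).

progressive nasality assimilation (vowel nasalisation)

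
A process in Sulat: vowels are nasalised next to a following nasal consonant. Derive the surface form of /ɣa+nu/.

The vowel /a/ is adjacent to the following nasal /n/, so it acquires [+nasal] and surfaces as [ã].

[ɣãnu]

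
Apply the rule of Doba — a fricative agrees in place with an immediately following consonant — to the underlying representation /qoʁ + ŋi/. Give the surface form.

[qoɣŋi]

/ʁ/ is a voiced uvular fricative. The following trigger /ŋ/ is velar, so /ʁ/ must become velar as well.
Changing only its place to velar gives [ɣ] — the voiced velar fricative.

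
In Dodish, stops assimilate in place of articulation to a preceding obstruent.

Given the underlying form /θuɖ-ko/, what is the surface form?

[θuɖʈo]

The rule targets /k/ (voiceless velar stop), which sits after the trigger /ɖ/ (retroflex).
The voiceless retroflex stop is [ʈ], so /k/ → [ʈ].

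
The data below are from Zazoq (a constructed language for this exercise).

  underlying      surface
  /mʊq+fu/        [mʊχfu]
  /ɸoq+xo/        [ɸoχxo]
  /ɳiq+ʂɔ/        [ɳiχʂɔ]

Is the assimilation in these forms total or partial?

partial assimilation

The segment that alternates is /q/, which surfaces as [χ] when adjacent to /f/.
The change stop → fricative matches the manner of the following /f/, identifying this as manner assimilation.
Place and voice are unchanged, so the assimilation is partial, not total.
The other alternating forms pattern the same way: /q/ → [χ] before /x/ (stop → fricative, matching a fricative); /q/ → [χ] before /ʂ/ (stop → fricative, matching a fricative) — only manner changes, and always toward the following segment.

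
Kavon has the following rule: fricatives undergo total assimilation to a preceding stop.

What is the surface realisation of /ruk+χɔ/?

[rukkɔ]

/χ/ is the segment targeted by the rule; it sits immediately after /k/, so it assimilates completely and surfaces as [k].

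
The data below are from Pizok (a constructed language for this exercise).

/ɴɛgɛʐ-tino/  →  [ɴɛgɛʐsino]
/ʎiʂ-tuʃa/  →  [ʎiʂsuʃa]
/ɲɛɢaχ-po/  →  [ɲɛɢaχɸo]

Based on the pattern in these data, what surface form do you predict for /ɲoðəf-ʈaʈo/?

The data show progressive manner assimilation: /t/ → [s] after /ʐ/; /t/ → [s] after /ʂ/; /p/ → [ɸ] after /χ/. In each pair only manner changes, matching the preceding consonant, while place and voice stay constant.
The rule targets /ʈ/ (voiceless retroflex stop), which sits after the trigger /f/ (fricative).
A voiceless retroflex fricative is [ʂ], so the surface segment is [ʂ].

[ɲoðəfʂaʈo]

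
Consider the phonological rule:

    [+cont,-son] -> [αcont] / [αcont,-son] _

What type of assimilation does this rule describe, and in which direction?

progressive manner assimilation

The shared variable α links the value of [cont] on the target to that of the neighbouring obstruent. [cont] distinguishes stops from fricatives — a manner-of-articulation feature — so this is manner assimilation.
The conditioning segment sits to the left of the focus bar, meaning the trigger precedes the segment that changes — progressive assimilation.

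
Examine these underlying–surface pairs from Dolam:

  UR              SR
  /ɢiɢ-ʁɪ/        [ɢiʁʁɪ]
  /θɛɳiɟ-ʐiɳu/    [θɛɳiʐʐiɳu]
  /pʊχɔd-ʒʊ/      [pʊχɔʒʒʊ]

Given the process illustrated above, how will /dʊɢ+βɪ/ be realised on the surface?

[dʊββɪ]

The data show regressive total assimilation (/ɢ/ → [ʁ] before /ʁ/; /ɟ/ → [ʐ] before /ʐ/; /d/ → [ʒ] before /ʒ/): in every case the target segment becomes identical to its following neighbour, copying more than a single feature.
/ɢ/ is the segment targeted by the rule; it sits immediately before /β/, so it assimilates completely and surfaces as [β].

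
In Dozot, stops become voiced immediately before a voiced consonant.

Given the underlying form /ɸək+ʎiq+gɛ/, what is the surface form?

The rule targets /k/ (voiceless velar stop), which sits before the trigger /ʎ/ (voiced).
A voiced velar stop is [g], so the surface segment is [g].
At the second juncture, /q/ likewise becomes [ɢ] adjacent to /g/.

[ɸəgʎiɢgɛ]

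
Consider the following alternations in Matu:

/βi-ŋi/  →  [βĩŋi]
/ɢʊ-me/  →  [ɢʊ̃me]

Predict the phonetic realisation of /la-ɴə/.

[lãɴə]

The data show regressive nasality assimilation (vowel nasalisation): /i/ → [ĩ] before /ŋ/; /ʊ/ → [ʊ̃] before /m/ — a vowel is nasalised by an immediately following nasal consonant.
The vowel /a/ is adjacent to the following nasal /ɴ/, so it acquires [+nasal] and surfaces as [ã].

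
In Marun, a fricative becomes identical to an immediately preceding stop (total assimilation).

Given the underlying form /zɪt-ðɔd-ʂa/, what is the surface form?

/ð/ is the segment targeted by the rule; it sits immediately after /t/, so it assimilates completely and surfaces as [t].
The same rule applies at the second boundary: /ʂ/ → [d] next to /d/.

[zɪttɔdda]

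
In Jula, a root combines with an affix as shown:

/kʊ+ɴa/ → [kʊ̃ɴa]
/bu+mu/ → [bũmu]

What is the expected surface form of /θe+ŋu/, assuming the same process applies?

[θẽŋu]

The data show regressive nasality assimilation (vowel nasalisation): /ʊ/ → [ʊ̃] before /ɴ/; /u/ → [ũ] before /m/ — a vowel is nasalised by an immediately following nasal consonant.
The vowel /e/ is adjacent to the following nasal /ŋ/, so it acquires [+nasal] and surfaces as [ẽ].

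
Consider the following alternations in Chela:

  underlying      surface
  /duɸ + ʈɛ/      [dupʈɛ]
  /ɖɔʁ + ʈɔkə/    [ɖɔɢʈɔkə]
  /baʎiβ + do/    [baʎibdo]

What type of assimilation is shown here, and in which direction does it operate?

regressive manner assimilation

Underlying /ɸ/ is realised as [p] next to /ʈ/; /ʈ/ itself does not change.
/ɸ/ is a fricative while /ʈ/ is a stop; the output [p] is a stop, matching the trigger — so the feature that spreads is manner.
Place and voice are unchanged, so the assimilation is partial, not total.
Checking the remaining alternations: /ʁ/ → [ɢ] before /ʈ/ (fricative → stop, matching a stop); /β/ → [b] before /d/ (fricative → stop, matching a stop) — only manner changes, and always toward the following segment.
The trigger is the following segment, so the direction is regressive (anticipatory).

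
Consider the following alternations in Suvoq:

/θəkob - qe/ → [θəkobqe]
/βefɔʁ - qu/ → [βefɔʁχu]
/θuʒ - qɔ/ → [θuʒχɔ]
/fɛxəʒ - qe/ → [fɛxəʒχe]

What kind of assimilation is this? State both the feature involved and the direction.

Comparing underlying and surface forms, /q/ → [χ] is the alternation; the neighbouring /ʁ/ is constant.
/q/ is a stop while /ʁ/ is a fricative; the output [χ] is a fricative, matching the trigger — so the feature that spreads is manner.
Place and voice are unchanged, so the assimilation is partial, not total.
The same holds elsewhere in the data: /q/ → [χ] after /ʒ/ (stop → fricative, matching a fricative) — only manner changes, and always toward the preceding segment.
Nothing changes in [θəkobqe]: there the adjacent consonants already agree in manner (/q/ and /b/ are both stops), so this form is consistent with the same rule.
Since the segment that changes follows the conditioning segment, the assimilation is progressive.

progressive manner assimilation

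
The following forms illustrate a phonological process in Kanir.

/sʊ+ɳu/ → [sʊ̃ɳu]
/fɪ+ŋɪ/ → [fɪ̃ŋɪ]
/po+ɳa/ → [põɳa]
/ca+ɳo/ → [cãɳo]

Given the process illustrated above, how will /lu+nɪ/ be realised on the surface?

[lũnɪ]

The data show regressive nasality assimilation (vowel nasalisation): /ʊ/ → [ʊ̃] before /ɳ/; /ɪ/ → [ɪ̃] before /ŋ/; /o/ → [õ] before /ɳ/; /a/ → [ã] before /ɳ/ — a vowel is nasalised by an immediately following nasal consonant.
/u/ sits next to the nasal /n/ and is therefore nasalised to [ũ].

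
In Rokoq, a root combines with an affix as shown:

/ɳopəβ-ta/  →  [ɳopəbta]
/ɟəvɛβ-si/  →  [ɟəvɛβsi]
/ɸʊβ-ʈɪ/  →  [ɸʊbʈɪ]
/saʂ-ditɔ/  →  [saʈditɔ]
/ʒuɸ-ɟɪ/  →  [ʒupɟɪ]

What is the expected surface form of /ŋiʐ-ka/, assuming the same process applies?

[ŋiɖka]

The data show regressive manner assimilation: /β/ → [b] before /t/; /β/ → [b] before /ʈ/; /ʂ/ → [ʈ] before /d/; /ɸ/ → [p] before /ɟ/. In each pair only manner changes, matching the following consonant, while place and voice stay constant.
Nothing changes in [ɟəvɛβsi]: there the adjacent consonants already agree in manner (/β/ and /s/ are both fricatives), so this form is consistent with the same rule.
The rule targets /ʐ/ (voiced retroflex fricative), which sits before the trigger /k/ (stop).
The voiced retroflex stop is [ɖ], so /ʐ/ → [ɖ].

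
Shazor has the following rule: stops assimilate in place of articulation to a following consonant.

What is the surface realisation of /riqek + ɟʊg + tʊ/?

The rule targets /k/ (voiceless velar stop), which sits before the trigger /ɟ/ (palatal).
The voiceless palatal stop is [c], so /k/ → [c].
The same rule applies at the second boundary: /g/ → [d] next to /t/.

[riqecɟʊdtʊ]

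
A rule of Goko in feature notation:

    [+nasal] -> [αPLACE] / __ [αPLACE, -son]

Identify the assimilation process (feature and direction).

regressive place assimilation

The shared variable α links the value of the place features (abbreviated [PLACE]) on the target to the same value on the neighbouring segment, so place is the feature that assimilates.
The conditioning segment sits to the right of the focus bar, meaning the trigger follows the segment that changes — regressive assimilation.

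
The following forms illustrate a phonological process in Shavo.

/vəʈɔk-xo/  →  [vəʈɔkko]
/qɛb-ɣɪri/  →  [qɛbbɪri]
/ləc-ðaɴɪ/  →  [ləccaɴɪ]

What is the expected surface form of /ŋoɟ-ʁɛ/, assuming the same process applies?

[ŋoɟɟɛ]

The data show progressive total assimilation (/x/ → [k] after /k/; /ɣ/ → [b] after /b/; /ð/ → [c] after /c/): in every case the target segment becomes identical to its preceding neighbour, copying more than a single feature.
/ʁ/ is the segment targeted by the rule; it sits immediately after /ɟ/, so it assimilates completely and surfaces as [ɟ].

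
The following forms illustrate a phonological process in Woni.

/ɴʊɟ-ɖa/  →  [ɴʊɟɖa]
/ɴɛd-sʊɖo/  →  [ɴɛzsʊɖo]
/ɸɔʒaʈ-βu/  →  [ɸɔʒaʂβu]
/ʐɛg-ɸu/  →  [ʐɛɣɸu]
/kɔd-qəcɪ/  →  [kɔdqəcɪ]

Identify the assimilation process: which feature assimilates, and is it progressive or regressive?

regressive manner assimilation

Underlying /d/ is realised as [z] next to /s/; /s/ itself does not change.
/d/ is a stop while /s/ is a fricative; the output [z] is a fricative, matching the trigger — so the feature that spreads is manner.
Place and voice are unchanged, so the assimilation is partial, not total.
The other alternating forms pattern the same way: /ʈ/ → [ʂ] before /β/ (stop → fricative, matching a fricative); /g/ → [ɣ] before /ɸ/ (stop → fricative, matching a fricative) — only manner changes, and always toward the following segment.
No alternation appears in [ɴʊɟɖa], [kɔdqəcɪ]: there the adjacent consonants already agree in manner (/ɟ/ and /ɖ/ are both stops; /d/ and /q/ are both stops), so these forms are consistent with the same rule.
The trigger is the following segment, so the direction is regressive (anticipatory).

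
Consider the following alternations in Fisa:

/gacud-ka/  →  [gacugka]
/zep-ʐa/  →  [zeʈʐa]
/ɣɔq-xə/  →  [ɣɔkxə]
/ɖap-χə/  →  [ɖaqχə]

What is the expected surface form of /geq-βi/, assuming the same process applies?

[gepβi]

The data show regressive place assimilation: /d/ → [g] before /k/; /p/ → [ʈ] before /ʐ/; /q/ → [k] before /x/; /p/ → [q] before /χ/. In each pair only place changes, matching the following consonant, while manner and voice stay constant.
/q/ is a voiceless uvular stop. The following trigger /β/ is bilabial, so /q/ must become bilabial as well.
The voiceless bilabial stop is [p], so /q/ → [p].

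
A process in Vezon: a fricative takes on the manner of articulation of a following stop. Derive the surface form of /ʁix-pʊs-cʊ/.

[ʁikpʊtcʊ]

/x/ is a voiceless velar fricative. The following trigger /p/ is a stop, so /x/ must become a stop as well.
A voiceless velar stop is [k], so the surface segment is [k].
At the second juncture, /s/ likewise becomes [t] adjacent to /c/.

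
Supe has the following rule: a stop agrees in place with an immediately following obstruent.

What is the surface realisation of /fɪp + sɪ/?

[fɪtsɪ]

The rule targets /p/ (voiceless bilabial stop), which sits before the trigger /s/ (alveolar).
A voiceless alveolar stop is [t], so the surface segment is [t].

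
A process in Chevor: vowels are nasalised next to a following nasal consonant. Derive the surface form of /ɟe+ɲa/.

[ɟẽɲa]

The vowel /e/ is adjacent to the following nasal /ɲ/, so it acquires [+nasal] and surfaces as [ẽ].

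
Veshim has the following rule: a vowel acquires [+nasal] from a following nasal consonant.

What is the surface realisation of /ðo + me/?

[ðõme]

/o/ sits next to the nasal /m/ and is therefore nasalised to [õ].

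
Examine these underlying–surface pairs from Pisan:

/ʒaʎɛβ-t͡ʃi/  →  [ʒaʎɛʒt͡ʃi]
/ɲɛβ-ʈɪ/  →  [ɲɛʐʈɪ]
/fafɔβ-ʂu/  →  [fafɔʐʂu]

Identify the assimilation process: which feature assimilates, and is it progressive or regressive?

The segment that alternates is /β/, which surfaces as [ʒ] when adjacent to /t͡ʃ/.
The change bilabial → postalveolar matches the place of the following /t͡ʃ/, identifying this as place assimilation.
Manner and voice are unchanged, so the assimilation is partial, not total.
The other alternating forms pattern the same way: /β/ → [ʐ] before /ʈ/ (bilabial → retroflex, matching retroflex); /β/ → [ʐ] before /ʂ/ (bilabial → retroflex, matching retroflex) — only place changes, and always toward the following segment.
The trigger is the following segment, so the direction is regressive (anticipatory).

regressive place assimilation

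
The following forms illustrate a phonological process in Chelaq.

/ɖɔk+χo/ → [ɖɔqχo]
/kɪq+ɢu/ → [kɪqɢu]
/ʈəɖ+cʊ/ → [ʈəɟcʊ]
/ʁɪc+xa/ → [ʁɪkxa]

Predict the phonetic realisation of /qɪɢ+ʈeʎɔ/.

[qɪɖʈeʎɔ]

The data show regressive place assimilation: /k/ → [q] before /χ/; /ɖ/ → [ɟ] before /c/; /c/ → [k] before /x/. In each pair only place changes, matching the following consonant, while manner and voice stay constant.
Nothing changes in [kɪqɢu]: there the adjacent consonants already agree in place (/q/ and /ɢ/ are both uvular), so this form is consistent with the same rule.
/ɢ/ is a voiced uvular stop. The following trigger /ʈ/ is retroflex, so /ɢ/ must become retroflex as well.
Changing only its place to retroflex gives [ɖ] — the voiced retroflex stop.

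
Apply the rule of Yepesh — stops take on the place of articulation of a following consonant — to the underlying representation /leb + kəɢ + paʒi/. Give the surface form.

[legkəbpaʒi]

/b/ is a voiced bilabial stop. The following trigger /k/ is velar, so /b/ must become velar as well.
The voiced velar stop is [g], so /b/ → [g].
At the second juncture, /ɢ/ likewise becomes [b] adjacent to /p/.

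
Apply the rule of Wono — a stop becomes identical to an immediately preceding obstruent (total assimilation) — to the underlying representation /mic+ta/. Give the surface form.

[micca]

/t/ is the segment targeted by the rule; it sits immediately after /c/, so it assimilates completely and surfaces as [c].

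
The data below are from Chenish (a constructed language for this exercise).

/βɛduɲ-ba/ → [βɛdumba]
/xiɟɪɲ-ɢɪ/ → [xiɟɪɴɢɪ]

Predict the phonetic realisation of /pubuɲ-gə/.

The data show regressive place assimilation: /ɲ/ → [m] before /b/; /ɲ/ → [ɴ] before /ɢ/. In each pair only place changes, matching the following consonant, while manner and voice stay constant.
/ɲ/ is a voiced palatal nasal. The following trigger /g/ is velar, so /ɲ/ must become velar as well.
A voiced velar nasal is [ŋ], so the surface segment is [ŋ].

[pubuŋgə]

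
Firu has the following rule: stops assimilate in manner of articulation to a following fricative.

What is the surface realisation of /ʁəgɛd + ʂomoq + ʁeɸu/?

[ʁəgɛzʂomoχʁeɸu]

The rule targets /d/ (voiced alveolar stop), which sits before the trigger /ʂ/ (fricative).
A voiced alveolar fricative is [z], so the surface segment is [z].
At the second juncture, /q/ likewise becomes [χ] adjacent to /ʁ/.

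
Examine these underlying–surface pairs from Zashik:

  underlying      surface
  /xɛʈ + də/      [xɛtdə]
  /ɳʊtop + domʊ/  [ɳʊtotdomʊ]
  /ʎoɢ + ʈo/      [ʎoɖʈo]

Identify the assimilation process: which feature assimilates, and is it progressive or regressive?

The segment that alternates is /ʈ/, which surfaces as [t] when adjacent to /d/.
The change retroflex → alveolar matches the place of the following /d/, identifying this as place assimilation.
Manner and voice are unchanged, so the assimilation is partial, not total.
The same holds elsewhere in the data: /p/ → [t] before /d/ (bilabial → alveolar, matching alveolar); /ɢ/ → [ɖ] before /ʈ/ (uvular → retroflex, matching retroflex) — only place changes, and always toward the following segment.
The trigger is the following segment, so the direction is regressive (anticipatory).

regressive place assimilation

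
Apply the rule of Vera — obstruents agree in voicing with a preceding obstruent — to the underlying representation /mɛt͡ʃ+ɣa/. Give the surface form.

/ɣ/ is a voiced velar fricative. The preceding trigger /t͡ʃ/ is voiceless, so /ɣ/ must become voiceless as well.
A voiceless velar fricative is [x], so the surface segment is [x].

[mɛt͡ʃxa]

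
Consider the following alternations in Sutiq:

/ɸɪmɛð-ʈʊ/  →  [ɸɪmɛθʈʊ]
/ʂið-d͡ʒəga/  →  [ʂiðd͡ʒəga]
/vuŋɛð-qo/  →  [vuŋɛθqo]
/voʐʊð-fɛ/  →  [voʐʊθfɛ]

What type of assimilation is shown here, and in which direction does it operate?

regressive voicing assimilation

The segment that alternates is /ð/, which surfaces as [θ] when adjacent to /ʈ/.
The change voiced → voiceless matches the voicing of the following /ʈ/, identifying this as voicing assimilation.
Place and manner are unchanged, so the assimilation is partial, not total.
The same holds elsewhere in the data: /ð/ → [θ] before /q/ (voiced → voiceless, matching voiceless); /ð/ → [θ] before /f/ (voiced → voiceless, matching voiceless) — only voicing changes, and always toward the following segment.
Nothing changes in [ʂiðd͡ʒəga]: there the adjacent consonants already agree in voicing (/ð/ and /d͡ʒ/ are both voiced), so this form is consistent with the same rule.
Since the segment that changes precedes the conditioning segment, the assimilation is regressive.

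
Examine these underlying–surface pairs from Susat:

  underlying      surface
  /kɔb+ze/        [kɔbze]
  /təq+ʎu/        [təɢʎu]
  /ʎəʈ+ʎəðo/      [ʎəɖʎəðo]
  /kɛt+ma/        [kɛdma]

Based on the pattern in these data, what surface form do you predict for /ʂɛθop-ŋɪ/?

The data show regressive voicing assimilation: /q/ → [ɢ] before /ʎ/; /ʈ/ → [ɖ] before /ʎ/; /t/ → [d] before /m/. In each pair only voicing changes, matching the following consonant, while place and manner stay constant.
No alternation appears in [kɔbze]: there the adjacent consonants already agree in voicing (/b/ and /z/ are both voiced), so this form is consistent with the same rule.
/p/ is a voiceless bilabial stop. The following trigger /ŋ/ is voiced, so /p/ must become voiced as well.
A voiced bilabial stop is [b], so the surface segment is [b].

[ʂɛθobŋɪ]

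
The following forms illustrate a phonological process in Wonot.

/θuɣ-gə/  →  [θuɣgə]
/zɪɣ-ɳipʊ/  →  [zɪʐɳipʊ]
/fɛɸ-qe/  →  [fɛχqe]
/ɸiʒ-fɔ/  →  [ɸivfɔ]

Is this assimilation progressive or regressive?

regressive

Comparing underlying and surface forms, /ɣ/ → [ʐ] is the alternation; the neighbouring /ɳ/ is constant.
/ɣ/ is velar while /ɳ/ is retroflex; the output [ʐ] is retroflex, matching the trigger — so the feature that spreads is place.
The same holds elsewhere in the data: /ɸ/ → [χ] before /q/ (bilabial → uvular, matching uvular); /ʒ/ → [v] before /f/ (postalveolar → labiodental, matching labiodental) — only place changes, and always toward the following segment.
Nothing changes in [θuɣgə]: there the adjacent consonants already agree in place (/ɣ/ and /g/ are both velar), so this form is consistent with the same rule.
The trigger is the following segment, so the direction is regressive (anticipatory).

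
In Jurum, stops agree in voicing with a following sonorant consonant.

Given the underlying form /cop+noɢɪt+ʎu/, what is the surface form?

[cobnoɢɪdʎu]

The rule targets /p/ (voiceless bilabial stop), which sits before the trigger /n/ (voiced).
The voiced bilabial stop is [b], so /p/ → [b].
The same rule applies at the second boundary: /t/ → [d] next to /ʎ/.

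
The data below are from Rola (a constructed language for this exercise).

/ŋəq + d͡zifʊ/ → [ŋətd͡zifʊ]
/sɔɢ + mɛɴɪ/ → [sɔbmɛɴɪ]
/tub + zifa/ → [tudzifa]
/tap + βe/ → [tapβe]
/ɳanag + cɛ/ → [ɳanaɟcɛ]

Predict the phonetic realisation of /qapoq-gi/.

The data show regressive place assimilation: /q/ → [t] before /d͡z/; /ɢ/ → [b] before /m/; /b/ → [d] before /z/; /g/ → [ɟ] before /c/. In each pair only place changes, matching the following consonant, while manner and voice stay constant.
Nothing changes in [tapβe]: there the adjacent consonants already agree in place (/p/ and /β/ are both bilabial), so this form is consistent with the same rule.
The rule targets /q/ (voiceless uvular stop), which sits before the trigger /g/ (velar).
A voiceless velar stop is [k], so the surface segment is [k].

[qapokgi]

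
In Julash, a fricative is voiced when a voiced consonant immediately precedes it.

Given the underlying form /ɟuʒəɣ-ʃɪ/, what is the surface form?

The rule targets /ʃ/ (voiceless postalveolar fricative), which sits after the trigger /ɣ/ (voiced).
Changing only its voicing to voiced gives [ʒ] — the voiced postalveolar fricative.

[ɟuʒəɣʒɪ]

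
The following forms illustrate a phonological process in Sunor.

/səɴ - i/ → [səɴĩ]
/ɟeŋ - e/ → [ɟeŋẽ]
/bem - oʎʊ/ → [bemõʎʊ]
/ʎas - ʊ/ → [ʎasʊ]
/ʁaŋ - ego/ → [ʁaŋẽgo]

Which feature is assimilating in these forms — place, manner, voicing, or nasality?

nasality

The vowel /i/ surfaces as nasalised [ĩ] next to the preceding nasal /ɴ/ — it has acquired the [+nasal] feature of its neighbour.
The other forms show the same pattern: /e/ → [ẽ] after /ŋ/; /o/ → [õ] after /m/ — each time a vowel is nasalised next to a preceding nasal.
No change occurs in [ʎasʊ] because the vowel at the boundary is adjacent to an oral consonant, not a nasal (/ʊ/ next to /s/).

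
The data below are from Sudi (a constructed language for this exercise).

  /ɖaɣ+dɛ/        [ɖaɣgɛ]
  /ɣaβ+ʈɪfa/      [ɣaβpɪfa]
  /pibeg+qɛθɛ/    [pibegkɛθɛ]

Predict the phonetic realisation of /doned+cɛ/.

[donedtɛ]

The data show progressive place assimilation: /d/ → [g] after /ɣ/; /ʈ/ → [p] after /β/; /q/ → [k] after /g/. In each pair only place changes, matching the preceding consonant, while manner and voice stay constant.
The rule targets /c/ (voiceless palatal stop), which sits after the trigger /d/ (alveolar).
A voiceless alveolar stop is [t], so the surface segment is [t].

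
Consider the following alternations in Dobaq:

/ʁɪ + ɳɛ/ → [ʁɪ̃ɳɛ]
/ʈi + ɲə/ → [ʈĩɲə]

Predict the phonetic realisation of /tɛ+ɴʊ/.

[tɛ̃ɴʊ]

The data show regressive nasality assimilation (vowel nasalisation): /ɪ/ → [ɪ̃] before /ɳ/; /i/ → [ĩ] before /ɲ/ — a vowel is nasalised by an immediately following nasal consonant.
/ɛ/ sits next to the nasal /ɴ/ and is therefore nasalised to [ɛ̃].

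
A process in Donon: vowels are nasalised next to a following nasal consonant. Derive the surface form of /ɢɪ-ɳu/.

[ɢɪ̃ɳu]

/ɪ/ sits next to the nasal /ɳ/ and is therefore nasalised to [ɪ̃].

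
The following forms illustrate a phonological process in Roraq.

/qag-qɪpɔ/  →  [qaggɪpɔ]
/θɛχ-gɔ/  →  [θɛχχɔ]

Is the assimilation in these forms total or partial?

Underlying /q/ is realised as [g] next to /g/; /g/ itself does not change.
The output [g] is identical to the trigger /g/ — every feature (place, manner, voicing) has been copied — so this is total assimilation.
The other form behaves the same way: /g/ → [χ] after /χ/ — in each case the output is a copy of the preceding consonant.

total assimilation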